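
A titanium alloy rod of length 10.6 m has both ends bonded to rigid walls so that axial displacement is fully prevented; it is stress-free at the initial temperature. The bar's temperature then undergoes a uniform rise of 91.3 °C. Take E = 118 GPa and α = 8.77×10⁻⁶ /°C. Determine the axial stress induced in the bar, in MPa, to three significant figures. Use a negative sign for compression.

Free thermal expansion αLΔT = 8.77e-6 · 10600 · 91.3 = 8.487 mm.
The walls impose strain ε = −(8.487)/10600 = -8.0070e-04; σ = Eε = 118000 · -8.0070e-04 = -94.48 MPa.

-94.5 MPa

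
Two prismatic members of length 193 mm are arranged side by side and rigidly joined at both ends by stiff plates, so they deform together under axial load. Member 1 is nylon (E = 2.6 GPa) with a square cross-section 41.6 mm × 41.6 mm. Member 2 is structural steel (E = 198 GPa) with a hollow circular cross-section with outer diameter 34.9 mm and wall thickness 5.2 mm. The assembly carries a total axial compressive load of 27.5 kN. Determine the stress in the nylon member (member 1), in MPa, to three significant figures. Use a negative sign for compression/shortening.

A_1 = 1731 mm².
A_2 = 485.2 mm².
Equal strain + equilibrium ⇒ each member carries load in proportion to AE: A₁E₁ = 4499000 N, A₂E₂ = 96070000 N, ΣAE = 100600000 N.
σ₁ = P·E₁/ΣAE = -27500·2600/100600000 = -0.711 MPa.

-0.711 MPa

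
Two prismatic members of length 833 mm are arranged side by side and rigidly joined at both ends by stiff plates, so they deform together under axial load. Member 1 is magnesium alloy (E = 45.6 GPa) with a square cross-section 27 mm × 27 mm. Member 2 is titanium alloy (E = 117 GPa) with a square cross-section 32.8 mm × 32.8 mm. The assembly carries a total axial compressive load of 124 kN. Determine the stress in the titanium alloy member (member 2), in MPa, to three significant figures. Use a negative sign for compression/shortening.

-91.2 MPa

A_1 = 729 mm².
A_2 = 1076 mm².
Equal strain + equilibrium ⇒ each member carries load in proportion to AE: A₁E₁ = 33240000 N, A₂E₂ = 125900000 N, ΣAE = 159100000 N.
σ₂ = P·E₂/ΣAE = -124000·117000/159100000 = -91.18 MPa.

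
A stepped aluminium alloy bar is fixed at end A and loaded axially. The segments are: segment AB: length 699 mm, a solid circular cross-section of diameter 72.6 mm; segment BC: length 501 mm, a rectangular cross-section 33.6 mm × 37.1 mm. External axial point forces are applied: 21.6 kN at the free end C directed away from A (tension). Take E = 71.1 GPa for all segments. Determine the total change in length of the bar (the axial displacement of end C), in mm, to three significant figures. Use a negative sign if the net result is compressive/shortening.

Internal axial forces (sectioning from the free end, tension +): N_BC = 21.6 kN, N_AB = 21.6 kN.
A_AB = 4140 mm².
A_BC = 1247 mm².
δ_AB = 21600·699/(4140·71100) = 0.0513 mm
δ_BC = 21600·501/(1247·71100) = 0.1221 mm
δ = Σδ_i = 0.1734 mm.

0.173 mm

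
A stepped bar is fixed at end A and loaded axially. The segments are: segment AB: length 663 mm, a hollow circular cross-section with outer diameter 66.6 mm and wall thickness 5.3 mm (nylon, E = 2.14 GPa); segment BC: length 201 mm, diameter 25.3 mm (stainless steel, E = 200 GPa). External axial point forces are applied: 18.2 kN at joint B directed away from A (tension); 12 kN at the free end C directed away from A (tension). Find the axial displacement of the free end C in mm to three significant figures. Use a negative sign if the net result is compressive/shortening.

9.19 mm

Internal axial forces (sectioning from the free end, tension +): N_BC = 12 kN, N_AB = 30.2 kN.
A_AB = 1021 mm².
A_BC = 502.7 mm².
δ_AB = 30200·663/(1021·2140) = 9.167 mm
δ_BC = 12000·201/(502.7·200000) = 0.02399 mm
δ = Σδ_i = 9.191 mm.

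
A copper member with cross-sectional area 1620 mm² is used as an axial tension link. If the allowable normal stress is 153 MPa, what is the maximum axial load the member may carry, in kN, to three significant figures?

P_max = σ_allow · A = 153 · 1620 = 247900 N = 247.9 kN.

248 kN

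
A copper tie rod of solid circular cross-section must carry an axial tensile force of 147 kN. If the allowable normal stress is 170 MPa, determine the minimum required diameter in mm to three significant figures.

Required area A ≥ P/σ_allow = 147000/170 = 864.7 mm².
For a solid circular section, d ≥ √(4A/π) = 33.18 mm.

33.2 mm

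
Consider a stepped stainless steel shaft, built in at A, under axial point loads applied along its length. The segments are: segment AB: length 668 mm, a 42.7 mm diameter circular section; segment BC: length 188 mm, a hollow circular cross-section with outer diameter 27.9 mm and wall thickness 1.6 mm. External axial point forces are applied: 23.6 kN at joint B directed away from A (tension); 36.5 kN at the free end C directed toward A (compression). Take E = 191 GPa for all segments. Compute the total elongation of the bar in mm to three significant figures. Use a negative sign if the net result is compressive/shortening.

Internal axial forces (sectioning from the free end, tension +): N_BC = -36.5 kN, N_AB = -12.9 kN.
A_AB = 1432 mm².
A_BC = 132.2 mm².
δ_AB = -12900·668/(1432·191000) = -0.03151 mm
δ_BC = -36500·188/(132.2·191000) = -0.2718 mm
δ = Σδ_i = -0.3033 mm.

-0.303 mm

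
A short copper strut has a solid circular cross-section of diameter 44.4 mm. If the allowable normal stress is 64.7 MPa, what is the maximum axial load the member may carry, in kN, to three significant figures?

100 kN

A = 1548 mm².
P_max = σ_allow · A = 64.7 · 1548 = 100200 N = 100.2 kN.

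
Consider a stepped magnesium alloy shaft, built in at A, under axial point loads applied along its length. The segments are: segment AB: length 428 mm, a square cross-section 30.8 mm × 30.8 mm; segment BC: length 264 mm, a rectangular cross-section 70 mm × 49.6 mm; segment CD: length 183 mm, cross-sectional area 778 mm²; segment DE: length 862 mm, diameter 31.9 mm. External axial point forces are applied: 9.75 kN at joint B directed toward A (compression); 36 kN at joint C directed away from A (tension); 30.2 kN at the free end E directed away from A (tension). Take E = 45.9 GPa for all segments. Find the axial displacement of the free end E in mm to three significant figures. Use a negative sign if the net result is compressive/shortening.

Internal axial forces (sectioning from the free end, tension +): N_DE = 30.2 kN, N_CD = 30.2 kN, N_BC = 66.2 kN, N_AB = 56.45 kN.
A_AB = 948.6 mm².
A_BC = 3472 mm².
A_DE = 799.2 mm².
δ_AB = 56450·428/(948.6·45900) = 0.5549 mm
δ_BC = 66200·264/(3472·45900) = 0.1097 mm
δ_CD = 30200·183/(778·45900) = 0.1548 mm
δ_DE = 30200·862/(799.2·45900) = 0.7096 mm
δ = Σδ_i = 1.529 mm.

1.53 mm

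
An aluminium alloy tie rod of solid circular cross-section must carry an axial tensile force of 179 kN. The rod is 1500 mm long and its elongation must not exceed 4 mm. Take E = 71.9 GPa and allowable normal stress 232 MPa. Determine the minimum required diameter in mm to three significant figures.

Required area A ≥ P/σ_allow = 179000/232 = 771.6 mm².
For a solid circular section, d ≥ √(4A/π) = 31.34 mm.
Elongation limit: A ≥ PL/(Eδ_allow) = 179000·1500/(71900·4) = 933.6 mm² ⇒ d ≥ 34.48 mm.
The elongation limit governs.

34.5 mm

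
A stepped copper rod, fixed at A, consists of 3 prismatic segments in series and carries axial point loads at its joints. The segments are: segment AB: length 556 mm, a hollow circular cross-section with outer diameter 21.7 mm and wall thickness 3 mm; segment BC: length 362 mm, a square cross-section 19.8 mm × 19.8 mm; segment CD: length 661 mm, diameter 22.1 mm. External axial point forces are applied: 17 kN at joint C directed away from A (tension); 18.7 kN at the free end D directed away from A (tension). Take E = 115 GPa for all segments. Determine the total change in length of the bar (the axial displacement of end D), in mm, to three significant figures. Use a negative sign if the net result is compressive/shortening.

1.55 mm

Internal axial forces (sectioning from the free end, tension +): N_CD = 18.7 kN, N_BC = 35.7 kN, N_AB = 35.7 kN.
A_AB = 176.2 mm².
A_BC = 392 mm².
A_CD = 383.6 mm².
δ_AB = 35700·556/(176.2·115000) = 0.9793 mm
δ_BC = 35700·362/(392·115000) = 0.2866 mm
δ_CD = 18700·661/(383.6·115000) = 0.2802 mm
δ = Σδ_i = 1.546 mm.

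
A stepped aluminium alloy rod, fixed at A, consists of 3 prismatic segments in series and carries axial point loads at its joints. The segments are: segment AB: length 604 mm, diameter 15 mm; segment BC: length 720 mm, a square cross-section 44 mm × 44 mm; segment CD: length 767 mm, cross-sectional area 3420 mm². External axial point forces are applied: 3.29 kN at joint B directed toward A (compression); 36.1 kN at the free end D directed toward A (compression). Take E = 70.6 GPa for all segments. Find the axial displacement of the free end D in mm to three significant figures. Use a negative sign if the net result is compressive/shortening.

-2.21 mm

Internal axial forces (sectioning from the free end, tension +): N_CD = -36.1 kN, N_BC = -36.1 kN, N_AB = -39.39 kN.
A_AB = 176.7 mm².
A_BC = 1936 mm².
δ_AB = -39390·604/(176.7·70600) = -1.907 mm
δ_BC = -36100·720/(1936·70600) = -0.1902 mm
δ_CD = -36100·767/(3420·70600) = -0.1147 mm
δ = Σδ_i = -2.212 mm.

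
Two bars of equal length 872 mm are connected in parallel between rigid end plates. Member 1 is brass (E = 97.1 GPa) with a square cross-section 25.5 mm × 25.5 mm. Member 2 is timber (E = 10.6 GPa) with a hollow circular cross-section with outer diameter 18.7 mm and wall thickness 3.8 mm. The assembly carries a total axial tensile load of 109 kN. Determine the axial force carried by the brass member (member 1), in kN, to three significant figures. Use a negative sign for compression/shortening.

106 kN

A_1 = 650.2 mm².
A_2 = 177.9 mm².
Equal strain + equilibrium ⇒ each member carries load in proportion to AE: A₁E₁ = 63140000 N, A₂E₂ = 1885000 N, ΣAE = 65020000 N.
F₁ = P·A₁E₁/ΣAE = 109000·63140000/65020000 = 105800 N.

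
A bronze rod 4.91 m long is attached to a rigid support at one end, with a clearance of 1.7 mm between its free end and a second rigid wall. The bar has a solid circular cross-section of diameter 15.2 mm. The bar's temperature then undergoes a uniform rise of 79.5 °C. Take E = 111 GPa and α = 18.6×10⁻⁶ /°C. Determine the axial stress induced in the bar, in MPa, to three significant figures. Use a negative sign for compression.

-126 MPa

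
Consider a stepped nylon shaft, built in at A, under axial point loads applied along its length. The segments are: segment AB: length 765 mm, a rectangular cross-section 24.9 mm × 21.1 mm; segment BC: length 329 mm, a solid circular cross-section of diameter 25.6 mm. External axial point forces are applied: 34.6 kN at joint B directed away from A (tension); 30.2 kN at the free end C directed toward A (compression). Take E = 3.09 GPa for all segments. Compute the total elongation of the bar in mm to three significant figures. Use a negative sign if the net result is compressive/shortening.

-4.17 mm

Internal axial forces (sectioning from the free end, tension +): N_BC = -30.2 kN, N_AB = 4.4 kN.
A_AB = 525.4 mm².
A_BC = 514.7 mm².
δ_AB = 4400·765/(525.4·3090) = 2.073 mm
δ_BC = -30200·329/(514.7·3090) = -6.247 mm
δ = Σδ_i = -4.174 mm.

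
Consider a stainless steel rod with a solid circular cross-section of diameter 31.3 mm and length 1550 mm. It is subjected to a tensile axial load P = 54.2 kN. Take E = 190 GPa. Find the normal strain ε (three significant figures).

3.71e-04

A = 769.4 mm².
σ = N/A = 70.44 MPa; ε = σ/E = 70.44/190000 = 3.707e-04.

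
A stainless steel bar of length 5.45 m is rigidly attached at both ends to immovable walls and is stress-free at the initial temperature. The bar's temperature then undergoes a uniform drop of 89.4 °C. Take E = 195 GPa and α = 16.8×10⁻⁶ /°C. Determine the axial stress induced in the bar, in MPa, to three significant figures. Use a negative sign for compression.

293 MPa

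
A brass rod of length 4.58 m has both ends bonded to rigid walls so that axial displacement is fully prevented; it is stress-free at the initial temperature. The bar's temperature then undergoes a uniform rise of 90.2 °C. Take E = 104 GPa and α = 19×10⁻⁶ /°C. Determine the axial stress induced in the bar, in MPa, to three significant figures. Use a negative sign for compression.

Free thermal expansion αLΔT = 19e-6 · 4580 · 90.2 = 7.849 mm.
The walls impose strain ε = −(7.849)/4580 = -1.7138e-03; σ = Eε = 104000 · -1.7138e-03 = -178.2 MPa.

-178 MPa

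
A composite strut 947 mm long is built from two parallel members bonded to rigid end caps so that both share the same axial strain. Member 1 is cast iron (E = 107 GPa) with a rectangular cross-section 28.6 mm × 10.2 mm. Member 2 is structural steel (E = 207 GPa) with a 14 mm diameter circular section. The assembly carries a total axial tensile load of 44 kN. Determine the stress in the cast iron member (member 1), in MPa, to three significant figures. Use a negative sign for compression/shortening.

A_1 = 291.7 mm².
A_2 = 153.9 mm².
Equal strain + equilibrium ⇒ each member carries load in proportion to AE: A₁E₁ = 31210000 N, A₂E₂ = 31870000 N, ΣAE = 63080000 N.
σ₁ = P·E₁/ΣAE = 44000·107000/63080000 = 74.64 MPa.

74.6 MPa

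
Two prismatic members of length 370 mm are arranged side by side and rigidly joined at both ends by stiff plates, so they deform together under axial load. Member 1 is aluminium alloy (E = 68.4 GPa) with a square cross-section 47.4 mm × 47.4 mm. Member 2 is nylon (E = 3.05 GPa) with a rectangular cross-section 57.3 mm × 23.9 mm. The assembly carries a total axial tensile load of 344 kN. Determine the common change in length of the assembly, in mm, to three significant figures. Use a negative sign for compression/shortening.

A_1 = 2247 mm².
A_2 = 1369 mm².
Equal strain + equilibrium ⇒ each member carries load in proportion to AE: A₁E₁ = 153700000 N, A₂E₂ = 4177000 N, ΣAE = 157900000 N.
δ = PL/ΣAE = 344000·370/157900000 = 0.8063 mm.

0.806 mm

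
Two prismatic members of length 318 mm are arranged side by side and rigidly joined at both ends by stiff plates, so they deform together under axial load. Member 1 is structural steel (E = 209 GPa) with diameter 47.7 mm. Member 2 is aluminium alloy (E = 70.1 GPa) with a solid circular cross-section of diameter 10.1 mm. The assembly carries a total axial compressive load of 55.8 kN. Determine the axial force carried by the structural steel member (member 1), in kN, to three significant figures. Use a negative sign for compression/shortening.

-55.0 kN

A_1 = 1787 mm².
A_2 = 80.12 mm².
Equal strain + equilibrium ⇒ each member carries load in proportion to AE: A₁E₁ = 373500000 N, A₂E₂ = 5616000 N, ΣAE = 379100000 N.
F₁ = P·A₁E₁/ΣAE = -55800·373500000/379100000 = -54970 N.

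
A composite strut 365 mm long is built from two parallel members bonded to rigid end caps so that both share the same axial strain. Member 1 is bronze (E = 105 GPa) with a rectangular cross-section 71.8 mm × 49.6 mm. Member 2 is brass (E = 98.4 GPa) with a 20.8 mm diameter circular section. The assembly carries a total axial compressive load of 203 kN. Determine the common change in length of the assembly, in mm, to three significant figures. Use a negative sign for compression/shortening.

-0.182 mm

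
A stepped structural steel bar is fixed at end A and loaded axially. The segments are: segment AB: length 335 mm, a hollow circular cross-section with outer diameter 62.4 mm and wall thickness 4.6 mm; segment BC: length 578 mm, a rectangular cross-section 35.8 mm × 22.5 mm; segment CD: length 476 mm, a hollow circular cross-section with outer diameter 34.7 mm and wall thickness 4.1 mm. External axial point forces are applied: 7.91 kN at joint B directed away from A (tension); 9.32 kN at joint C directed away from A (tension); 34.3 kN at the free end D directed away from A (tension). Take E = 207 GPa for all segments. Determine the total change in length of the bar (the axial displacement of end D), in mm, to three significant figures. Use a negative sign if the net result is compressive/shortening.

Internal axial forces (sectioning from the free end, tension +): N_CD = 34.3 kN, N_BC = 43.62 kN, N_AB = 51.53 kN.
A_AB = 835.3 mm².
A_BC = 805.5 mm².
A_CD = 394.1 mm².
δ_AB = 51530·335/(835.3·207000) = 0.09984 mm
δ_BC = 43620·578/(805.5·207000) = 0.1512 mm
δ_CD = 34300·476/(394.1·207000) = 0.2001 mm
δ = Σδ_i = 0.4512 mm.

0.451 mm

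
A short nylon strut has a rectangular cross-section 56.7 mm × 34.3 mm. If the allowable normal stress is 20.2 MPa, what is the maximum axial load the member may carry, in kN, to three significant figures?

A = 1945 mm².
P_max = σ_allow · A = 20.2 · 1945 = 39290 N = 39.29 kN.

39.3 kN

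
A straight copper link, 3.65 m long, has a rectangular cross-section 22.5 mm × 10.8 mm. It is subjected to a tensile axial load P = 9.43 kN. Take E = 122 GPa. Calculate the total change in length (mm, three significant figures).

A = 243 mm².
δ_mech = NL/(AE) = 9430·3650/(243·122000) = 1.161 mm.

1.16 mm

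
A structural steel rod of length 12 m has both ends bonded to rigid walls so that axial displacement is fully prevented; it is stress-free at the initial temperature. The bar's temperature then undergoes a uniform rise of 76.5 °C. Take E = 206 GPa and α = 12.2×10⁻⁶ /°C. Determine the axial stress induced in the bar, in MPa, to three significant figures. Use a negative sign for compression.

Free thermal expansion αLΔT = 12.2e-6 · 12000 · 76.5 = 11.2 mm.
The walls impose strain ε = −(11.2)/12000 = -9.3330e-04; σ = Eε = 206000 · -9.3330e-04 = -192.3 MPa.

-192 MPa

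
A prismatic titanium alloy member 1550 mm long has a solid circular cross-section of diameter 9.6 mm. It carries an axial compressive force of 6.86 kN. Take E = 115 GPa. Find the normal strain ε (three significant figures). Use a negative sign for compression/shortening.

A = 72.38 mm².
σ = N/A = -94.77 MPa; ε = σ/E = -94.77/115000 = -8.241e-04.

-8.24e-04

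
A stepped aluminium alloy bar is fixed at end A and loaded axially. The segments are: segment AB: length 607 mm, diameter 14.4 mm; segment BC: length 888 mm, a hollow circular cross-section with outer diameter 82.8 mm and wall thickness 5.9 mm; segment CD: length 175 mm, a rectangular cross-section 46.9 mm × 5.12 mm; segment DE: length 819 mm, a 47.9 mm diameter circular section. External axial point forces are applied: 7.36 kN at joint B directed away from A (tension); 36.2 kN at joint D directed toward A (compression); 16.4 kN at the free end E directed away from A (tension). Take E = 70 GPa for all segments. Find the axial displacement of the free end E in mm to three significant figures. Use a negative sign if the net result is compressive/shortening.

Internal axial forces (sectioning from the free end, tension +): N_DE = 16.4 kN, N_CD = -19.8 kN, N_BC = -19.8 kN, N_AB = -12.44 kN.
A_AB = 162.9 mm².
A_BC = 1425 mm².
A_CD = 240.1 mm².
A_DE = 1802 mm².
δ_AB = -12440·607/(162.9·70000) = -0.6624 mm
δ_BC = -19800·888/(1425·70000) = -0.1762 mm
δ_CD = -19800·175/(240.1·70000) = -0.2061 mm
δ_DE = 16400·819/(1802·70000) = 0.1065 mm
δ = Σδ_i = -0.9382 mm.

-0.938 mm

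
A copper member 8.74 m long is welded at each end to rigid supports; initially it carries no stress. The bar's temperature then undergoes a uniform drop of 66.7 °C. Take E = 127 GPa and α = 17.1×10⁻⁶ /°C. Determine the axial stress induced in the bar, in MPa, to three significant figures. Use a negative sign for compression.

Free thermal expansion αLΔT = 17.1e-6 · 8740 · -66.7 = -9.969 mm.
The walls impose strain ε = −(-9.969)/8740 = 1.1406e-03; σ = Eε = 127000 · 1.1406e-03 = 144.9 MPa.

145 MPa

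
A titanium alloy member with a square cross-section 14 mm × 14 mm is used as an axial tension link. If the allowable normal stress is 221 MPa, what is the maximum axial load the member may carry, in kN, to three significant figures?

A = 196 mm².
P_max = σ_allow · A = 221 · 196 = 43320 N = 43.32 kN.

43.3 kN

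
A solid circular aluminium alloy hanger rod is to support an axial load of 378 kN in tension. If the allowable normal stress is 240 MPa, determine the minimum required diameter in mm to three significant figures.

44.8 mm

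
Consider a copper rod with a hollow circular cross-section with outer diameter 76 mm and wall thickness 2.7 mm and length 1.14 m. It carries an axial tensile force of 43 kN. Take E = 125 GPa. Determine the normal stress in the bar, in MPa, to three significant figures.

69.2 MPa

A = 621.8 mm².
σ = N/A = 43000/621.8 = 69.16 MPa.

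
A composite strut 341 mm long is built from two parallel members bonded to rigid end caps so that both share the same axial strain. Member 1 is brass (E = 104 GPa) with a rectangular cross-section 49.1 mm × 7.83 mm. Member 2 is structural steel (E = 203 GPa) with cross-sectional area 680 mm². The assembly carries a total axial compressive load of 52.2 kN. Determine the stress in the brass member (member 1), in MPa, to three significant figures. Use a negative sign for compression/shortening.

A_1 = 384.5 mm².
Equal strain + equilibrium ⇒ each member carries load in proportion to AE: A₁E₁ = 39980000 N, A₂E₂ = 138000000 N, ΣAE = 178000000 N.
σ₁ = P·E₁/ΣAE = -52200·104000/178000000 = -30.49 MPa.

-30.5 MPa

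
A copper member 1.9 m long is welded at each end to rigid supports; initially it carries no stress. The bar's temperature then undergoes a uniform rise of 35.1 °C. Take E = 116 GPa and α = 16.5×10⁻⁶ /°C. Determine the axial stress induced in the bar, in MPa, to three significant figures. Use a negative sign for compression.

-67.2 MPa

Free thermal expansion αLΔT = 16.5e-6 · 1900 · 35.1 = 1.1 mm.
The walls impose strain ε = −(1.1)/1900 = -5.7915e-04; σ = Eε = 116000 · -5.7915e-04 = -67.18 MPa.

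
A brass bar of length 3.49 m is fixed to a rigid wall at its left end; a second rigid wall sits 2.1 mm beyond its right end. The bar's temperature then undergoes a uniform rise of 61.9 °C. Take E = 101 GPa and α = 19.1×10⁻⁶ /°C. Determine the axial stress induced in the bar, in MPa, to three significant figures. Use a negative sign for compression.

-58.6 MPa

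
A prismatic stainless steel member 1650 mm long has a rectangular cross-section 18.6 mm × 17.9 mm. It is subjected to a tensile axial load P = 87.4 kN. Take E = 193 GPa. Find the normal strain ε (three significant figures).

0.00136

A = 332.9 mm².
σ = N/A = 262.5 MPa; ε = σ/E = 262.5/193000 = 1.360e-03.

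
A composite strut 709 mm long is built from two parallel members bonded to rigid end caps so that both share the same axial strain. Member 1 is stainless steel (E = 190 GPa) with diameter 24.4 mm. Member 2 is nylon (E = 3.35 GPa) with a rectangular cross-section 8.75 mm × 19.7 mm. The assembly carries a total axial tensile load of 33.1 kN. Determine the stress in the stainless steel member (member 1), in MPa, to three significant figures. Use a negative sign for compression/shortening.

70.3 MPa

A_1 = 467.6 mm².
A_2 = 172.4 mm².
Equal strain + equilibrium ⇒ each member carries load in proportion to AE: A₁E₁ = 88840000 N, A₂E₂ = 577500 N, ΣAE = 89420000 N.
σ₁ = P·E₁/ΣAE = 33100·190000/89420000 = 70.33 MPa.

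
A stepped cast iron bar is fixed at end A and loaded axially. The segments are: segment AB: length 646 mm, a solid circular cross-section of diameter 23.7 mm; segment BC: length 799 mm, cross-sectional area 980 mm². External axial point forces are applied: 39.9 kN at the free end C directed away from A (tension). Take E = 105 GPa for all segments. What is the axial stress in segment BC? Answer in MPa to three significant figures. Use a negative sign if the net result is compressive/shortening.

40.7 MPa

Internal axial forces (sectioning from the free end, tension +): N_BC = 39.9 kN, N_AB = 39.9 kN.
σ_BC = N_BC/A_BC = 39900/980 = 40.71 MPa.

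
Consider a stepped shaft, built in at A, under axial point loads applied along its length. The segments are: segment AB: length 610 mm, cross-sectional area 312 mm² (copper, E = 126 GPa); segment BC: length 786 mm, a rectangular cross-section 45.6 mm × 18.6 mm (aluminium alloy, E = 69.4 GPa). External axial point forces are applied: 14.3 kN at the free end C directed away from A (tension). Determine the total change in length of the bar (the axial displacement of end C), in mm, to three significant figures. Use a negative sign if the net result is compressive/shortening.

Internal axial forces (sectioning from the free end, tension +): N_BC = 14.3 kN, N_AB = 14.3 kN.
A_BC = 848.2 mm².
δ_AB = 14300·610/(312·126000) = 0.2219 mm
δ_BC = 14300·786/(848.2·69400) = 0.191 mm
δ = Σδ_i = 0.4128 mm.

0.413 mm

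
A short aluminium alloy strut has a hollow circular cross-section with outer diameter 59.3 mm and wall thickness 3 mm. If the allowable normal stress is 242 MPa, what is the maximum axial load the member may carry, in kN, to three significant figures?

A = 530.6 mm².
P_max = σ_allow · A = 242 · 530.6 = 128400 N = 128.4 kN.

128 kN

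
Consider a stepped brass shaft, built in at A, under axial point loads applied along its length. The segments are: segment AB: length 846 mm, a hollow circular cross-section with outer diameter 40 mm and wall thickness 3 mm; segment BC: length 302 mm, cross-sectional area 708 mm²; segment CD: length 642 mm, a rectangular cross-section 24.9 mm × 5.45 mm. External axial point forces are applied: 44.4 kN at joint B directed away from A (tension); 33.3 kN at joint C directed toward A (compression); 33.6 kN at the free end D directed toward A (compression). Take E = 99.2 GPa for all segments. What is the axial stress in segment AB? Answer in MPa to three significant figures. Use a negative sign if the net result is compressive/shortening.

-64.5 MPa

Internal axial forces (sectioning from the free end, tension +): N_CD = -33.6 kN, N_BC = -66.9 kN, N_AB = -22.5 kN.
A_AB = 348.7 mm².
σ_AB = N_AB/A_AB = -22500/348.7 = -64.52 MPa.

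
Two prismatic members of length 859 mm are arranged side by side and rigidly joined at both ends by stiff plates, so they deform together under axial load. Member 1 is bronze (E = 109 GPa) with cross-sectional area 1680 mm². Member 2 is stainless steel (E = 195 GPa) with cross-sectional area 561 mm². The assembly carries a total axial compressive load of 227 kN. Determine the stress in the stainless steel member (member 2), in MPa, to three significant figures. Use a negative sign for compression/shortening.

Equal strain + equilibrium ⇒ each member carries load in proportion to AE: A₁E₁ = 183100000 N, A₂E₂ = 109400000 N, ΣAE = 292500000 N.
σ₂ = P·E₂/ΣAE = -227000·195000/292500000 = -151.3 MPa.

-151 MPa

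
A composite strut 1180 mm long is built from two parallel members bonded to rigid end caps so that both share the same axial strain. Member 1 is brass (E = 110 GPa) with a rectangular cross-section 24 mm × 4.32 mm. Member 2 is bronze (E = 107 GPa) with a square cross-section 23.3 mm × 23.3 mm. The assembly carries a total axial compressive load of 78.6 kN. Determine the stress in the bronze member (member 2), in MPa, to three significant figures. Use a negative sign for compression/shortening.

A_1 = 103.7 mm².
A_2 = 542.9 mm².
Equal strain + equilibrium ⇒ each member carries load in proportion to AE: A₁E₁ = 11400000 N, A₂E₂ = 58090000 N, ΣAE = 69490000 N.
σ₂ = P·E₂/ΣAE = -78600·107000/69490000 = -121 MPa.

-121 MPa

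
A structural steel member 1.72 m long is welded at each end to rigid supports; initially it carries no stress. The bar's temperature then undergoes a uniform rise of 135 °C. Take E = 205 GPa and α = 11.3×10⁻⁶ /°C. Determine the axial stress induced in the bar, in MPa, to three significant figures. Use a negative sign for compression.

-313 MPa

Free thermal expansion αLΔT = 11.3e-6 · 1720 · 135 = 2.624 mm.
The walls impose strain ε = −(2.624)/1720 = -1.5255e-03; σ = Eε = 205000 · -1.5255e-03 = -312.7 MPa.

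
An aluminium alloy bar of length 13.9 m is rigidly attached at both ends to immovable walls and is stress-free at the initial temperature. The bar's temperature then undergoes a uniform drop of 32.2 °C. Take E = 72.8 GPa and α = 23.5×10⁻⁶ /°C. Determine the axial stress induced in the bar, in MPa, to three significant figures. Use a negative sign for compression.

55.1 MPa

Free thermal expansion αLΔT = 23.5e-6 · 13900 · -32.2 = -10.52 mm.
The walls impose strain ε = −(-10.52)/13900 = 7.5670e-04; σ = Eε = 72800 · 7.5670e-04 = 55.09 MPa.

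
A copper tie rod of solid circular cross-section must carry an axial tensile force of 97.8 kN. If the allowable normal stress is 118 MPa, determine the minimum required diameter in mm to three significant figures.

32.5 mm

Required area A ≥ P/σ_allow = 97800/118 = 828.8 mm².
For a solid circular section, d ≥ √(4A/π) = 32.49 mm.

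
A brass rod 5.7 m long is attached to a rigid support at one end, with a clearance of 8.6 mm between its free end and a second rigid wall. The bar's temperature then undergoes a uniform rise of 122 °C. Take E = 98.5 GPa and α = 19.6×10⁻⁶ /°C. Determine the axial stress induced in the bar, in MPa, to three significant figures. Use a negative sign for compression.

-86.9 MPa

Free thermal expansion αLΔT = 19.6e-6 · 5700 · 122 = 13.63 mm.
The walls engage after the gap closes; constrained expansion = 13.63 − 8.6 = 5.03 mm.
The walls impose strain ε = −(5.03)/5700 = -8.8243e-04; σ = Eε = 98500 · -8.8243e-04 = -86.92 MPa.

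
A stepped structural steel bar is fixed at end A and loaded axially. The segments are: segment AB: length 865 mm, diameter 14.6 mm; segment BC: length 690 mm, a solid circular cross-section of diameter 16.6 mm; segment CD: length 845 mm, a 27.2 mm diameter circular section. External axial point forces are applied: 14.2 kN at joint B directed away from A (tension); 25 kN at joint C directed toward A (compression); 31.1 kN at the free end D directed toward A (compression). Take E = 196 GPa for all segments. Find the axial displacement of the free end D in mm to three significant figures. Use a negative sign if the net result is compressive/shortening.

Internal axial forces (sectioning from the free end, tension +): N_CD = -31.1 kN, N_BC = -56.1 kN, N_AB = -41.9 kN.
A_AB = 167.4 mm².
A_BC = 216.4 mm².
A_CD = 581.1 mm².
δ_AB = -41900·865/(167.4·196000) = -1.105 mm
δ_BC = -56100·690/(216.4·196000) = -0.9125 mm
δ_CD = -31100·845/(581.1·196000) = -0.2307 mm
δ = Σδ_i = -2.248 mm.

-2.25 mm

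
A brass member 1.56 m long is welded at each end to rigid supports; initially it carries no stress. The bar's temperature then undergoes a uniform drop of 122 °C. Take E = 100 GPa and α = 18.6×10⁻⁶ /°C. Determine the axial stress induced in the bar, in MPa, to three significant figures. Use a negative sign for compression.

227 MPa

Free thermal expansion αLΔT = 18.6e-6 · 1560 · -122 = -3.54 mm.
The walls impose strain ε = −(-3.54)/1560 = 2.2692e-03; σ = Eε = 100000 · 2.2692e-03 = 226.9 MPa.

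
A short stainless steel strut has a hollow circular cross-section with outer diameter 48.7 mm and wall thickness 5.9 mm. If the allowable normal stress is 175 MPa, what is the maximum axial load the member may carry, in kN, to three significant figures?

139 kN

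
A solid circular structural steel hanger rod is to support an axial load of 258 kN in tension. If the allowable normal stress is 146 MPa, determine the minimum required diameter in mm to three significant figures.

47.4 mm

Required area A ≥ P/σ_allow = 258000/146 = 1767 mm².
For a solid circular section, d ≥ √(4A/π) = 47.43 mm.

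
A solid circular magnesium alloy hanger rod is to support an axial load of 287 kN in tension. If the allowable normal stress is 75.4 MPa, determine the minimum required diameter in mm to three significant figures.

Required area A ≥ P/σ_allow = 287000/75.4 = 3806 mm².
For a solid circular section, d ≥ √(4A/π) = 69.62 mm.

69.6 mm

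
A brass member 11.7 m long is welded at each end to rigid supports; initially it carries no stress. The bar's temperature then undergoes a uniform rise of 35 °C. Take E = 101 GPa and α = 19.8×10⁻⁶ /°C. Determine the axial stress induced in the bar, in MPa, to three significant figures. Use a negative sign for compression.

-70.0 MPa

Free thermal expansion αLΔT = 19.8e-6 · 11700 · 35 = 8.108 mm.
The walls impose strain ε = −(8.108)/11700 = -6.9300e-04; σ = Eε = 101000 · -6.9300e-04 = -69.99 MPa.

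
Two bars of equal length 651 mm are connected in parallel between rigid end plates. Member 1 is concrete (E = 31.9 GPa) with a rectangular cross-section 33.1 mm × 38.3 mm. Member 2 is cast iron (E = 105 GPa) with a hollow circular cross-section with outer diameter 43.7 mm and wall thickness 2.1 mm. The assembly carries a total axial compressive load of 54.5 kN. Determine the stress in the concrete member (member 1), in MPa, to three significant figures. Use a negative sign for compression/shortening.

-25.1 MPa

A_1 = 1268 mm².
A_2 = 274.4 mm².
Equal strain + equilibrium ⇒ each member carries load in proportion to AE: A₁E₁ = 40440000 N, A₂E₂ = 28820000 N, ΣAE = 69260000 N.
σ₁ = P·E₁/ΣAE = -54500·31900/69260000 = -25.1 MPa.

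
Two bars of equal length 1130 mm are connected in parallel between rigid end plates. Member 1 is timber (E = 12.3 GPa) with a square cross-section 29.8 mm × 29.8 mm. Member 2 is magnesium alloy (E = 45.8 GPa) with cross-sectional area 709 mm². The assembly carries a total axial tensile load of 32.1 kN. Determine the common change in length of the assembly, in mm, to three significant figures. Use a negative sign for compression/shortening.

A_1 = 888 mm².
Equal strain + equilibrium ⇒ each member carries load in proportion to AE: A₁E₁ = 10920000 N, A₂E₂ = 32470000 N, ΣAE = 43400000 N.
δ = PL/ΣAE = 32100·1130/43400000 = 0.8359 mm.

0.836 mm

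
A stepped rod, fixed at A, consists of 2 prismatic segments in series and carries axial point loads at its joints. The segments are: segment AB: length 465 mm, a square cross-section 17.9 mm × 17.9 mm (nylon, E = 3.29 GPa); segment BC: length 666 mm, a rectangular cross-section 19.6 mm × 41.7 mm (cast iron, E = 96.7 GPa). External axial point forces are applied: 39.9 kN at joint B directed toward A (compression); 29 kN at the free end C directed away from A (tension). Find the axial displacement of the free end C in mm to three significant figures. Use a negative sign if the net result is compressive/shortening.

Internal axial forces (sectioning from the free end, tension +): N_BC = 29 kN, N_AB = -10.9 kN.
A_AB = 320.4 mm².
A_BC = 817.3 mm².
δ_AB = -10900·465/(320.4·3290) = -4.808 mm
δ_BC = 29000·666/(817.3·96700) = 0.2444 mm
δ = Σδ_i = -4.564 mm.

-4.56 mm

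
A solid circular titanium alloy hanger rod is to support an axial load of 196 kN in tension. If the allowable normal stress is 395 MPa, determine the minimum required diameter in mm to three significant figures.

25.1 mm

Required area A ≥ P/σ_allow = 196000/395 = 496.2 mm².
For a solid circular section, d ≥ √(4A/π) = 25.14 mm.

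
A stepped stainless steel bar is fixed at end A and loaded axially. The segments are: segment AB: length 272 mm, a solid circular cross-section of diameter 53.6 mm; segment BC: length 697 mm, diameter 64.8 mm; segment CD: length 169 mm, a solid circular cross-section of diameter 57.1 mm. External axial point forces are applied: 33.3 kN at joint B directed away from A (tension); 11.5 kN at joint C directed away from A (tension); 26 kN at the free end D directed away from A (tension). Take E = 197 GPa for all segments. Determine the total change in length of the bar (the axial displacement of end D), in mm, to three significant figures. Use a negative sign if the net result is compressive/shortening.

0.0923 mm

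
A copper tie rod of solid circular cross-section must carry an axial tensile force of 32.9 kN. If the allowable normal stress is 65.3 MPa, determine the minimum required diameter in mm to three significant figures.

25.3 mm

Required area A ≥ P/σ_allow = 32900/65.3 = 503.8 mm².
For a solid circular section, d ≥ √(4A/π) = 25.33 mm.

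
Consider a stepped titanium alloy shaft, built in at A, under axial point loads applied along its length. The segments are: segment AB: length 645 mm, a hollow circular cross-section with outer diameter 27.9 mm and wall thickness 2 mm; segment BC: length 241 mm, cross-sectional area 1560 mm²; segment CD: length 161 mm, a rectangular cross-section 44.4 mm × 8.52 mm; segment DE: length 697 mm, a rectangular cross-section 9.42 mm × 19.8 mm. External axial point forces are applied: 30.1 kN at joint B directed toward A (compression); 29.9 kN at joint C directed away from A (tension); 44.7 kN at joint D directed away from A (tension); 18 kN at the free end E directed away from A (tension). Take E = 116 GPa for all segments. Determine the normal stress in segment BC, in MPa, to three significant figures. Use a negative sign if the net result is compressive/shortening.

59.4 MPa

Internal axial forces (sectioning from the free end, tension +): N_DE = 18 kN, N_CD = 62.7 kN, N_BC = 92.6 kN, N_AB = 62.5 kN.
σ_BC = N_BC/A_BC = 92600/1560 = 59.36 MPa.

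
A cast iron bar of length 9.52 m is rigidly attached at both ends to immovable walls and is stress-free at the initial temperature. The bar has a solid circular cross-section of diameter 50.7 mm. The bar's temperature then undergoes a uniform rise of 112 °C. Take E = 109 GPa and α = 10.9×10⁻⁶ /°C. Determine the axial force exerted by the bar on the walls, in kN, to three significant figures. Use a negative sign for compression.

-269 kN

Free thermal expansion αLΔT = 10.9e-6 · 9520 · 112 = 11.62 mm.
The walls impose strain ε = −(11.62)/9520 = -1.2208e-03; σ = Eε = 109000 · -1.2208e-03 = -133.1 MPa.
Wall reaction R = σ·A = -133.1·2019 = -268600 N = -268.6 kN.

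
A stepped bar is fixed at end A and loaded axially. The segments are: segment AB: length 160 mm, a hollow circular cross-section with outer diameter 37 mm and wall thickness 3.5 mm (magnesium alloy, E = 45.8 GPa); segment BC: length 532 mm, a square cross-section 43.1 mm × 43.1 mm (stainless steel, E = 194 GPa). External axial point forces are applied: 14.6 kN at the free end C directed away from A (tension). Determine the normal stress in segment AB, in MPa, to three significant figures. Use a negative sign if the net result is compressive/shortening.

39.6 MPa

Internal axial forces (sectioning from the free end, tension +): N_BC = 14.6 kN, N_AB = 14.6 kN.
A_AB = 368.4 mm².
σ_AB = N_AB/A_AB = 14600/368.4 = 39.64 MPa.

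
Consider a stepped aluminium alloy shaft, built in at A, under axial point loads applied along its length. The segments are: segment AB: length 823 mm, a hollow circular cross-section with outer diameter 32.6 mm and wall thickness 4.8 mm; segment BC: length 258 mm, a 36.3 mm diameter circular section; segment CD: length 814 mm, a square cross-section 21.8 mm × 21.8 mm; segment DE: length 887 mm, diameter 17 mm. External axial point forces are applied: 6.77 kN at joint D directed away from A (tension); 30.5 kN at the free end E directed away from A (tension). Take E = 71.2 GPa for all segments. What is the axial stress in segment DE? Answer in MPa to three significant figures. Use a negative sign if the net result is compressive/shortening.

Internal axial forces (sectioning from the free end, tension +): N_DE = 30.5 kN, N_CD = 37.27 kN, N_BC = 37.27 kN, N_AB = 37.27 kN.
A_DE = 227 mm².
σ_DE = N_DE/A_DE = 30500/227 = 134.4 MPa.

134 MPa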